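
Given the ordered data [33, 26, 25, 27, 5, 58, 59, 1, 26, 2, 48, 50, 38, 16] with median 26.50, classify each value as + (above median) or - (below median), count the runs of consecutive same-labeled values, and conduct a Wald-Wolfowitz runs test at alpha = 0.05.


Step 1: Compute median = 26.50; label A = above, B = below.
Labels in order: ABBABAABBBAAAB  (n_A = 7, n_B = 7)
Step 2: Count runs R = 8.
Step 3: Under H0 (random ordering), E[R] = 2*n_A*n_B/(n_A+n_B) + 1 = 2*7*7/14 + 1 = 8.0000.
        Var[R] = 2*n_A*n_B*(2*n_A*n_B - n_A - n_B) / ((n_A+n_B)^2 * (n_A+n_B-1)) = 8232/2548 = 3.2308.
        SD[R] = 1.7974.
Step 4: R = E[R], so z = 0 with no continuity correction.
Step 5: Two-sided p-value via normal approximation = 2*(1 - Phi(|z|)) = 1.000000.
Step 6: alpha = 0.05. fail to reject H0.

R = 8, z = 0.0000, p = 1.000000, fail to reject H0.


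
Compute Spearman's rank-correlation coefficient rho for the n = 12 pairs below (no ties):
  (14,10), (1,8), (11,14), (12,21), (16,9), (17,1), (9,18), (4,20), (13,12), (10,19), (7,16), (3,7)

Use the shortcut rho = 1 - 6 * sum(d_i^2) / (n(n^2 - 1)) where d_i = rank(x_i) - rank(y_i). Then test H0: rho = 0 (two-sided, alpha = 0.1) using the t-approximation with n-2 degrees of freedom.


Step 1: Rank x and y separately (midranks; no ties here).
rank(x): 14->10, 1->1, 11->7, 12->8, 16->11, 17->12, 9->5, 4->3, 13->9, 10->6, 7->4, 3->2
rank(y): 10->5, 8->3, 14->7, 21->12, 9->4, 1->1, 18->9, 20->11, 12->6, 19->10, 16->8, 7->2
Step 2: d_i = R_x(i) - R_y(i); compute d_i^2.
  (10-5)^2=25, (1-3)^2=4, (7-7)^2=0, (8-12)^2=16, (11-4)^2=49, (12-1)^2=121, (5-9)^2=16, (3-11)^2=64, (9-6)^2=9, (6-10)^2=16, (4-8)^2=16, (2-2)^2=0
sum(d^2) = 336.
Step 3: rho = 1 - 6*336 / (12*(12^2 - 1)) = 1 - 2016/1716 = -0.174825.
Step 4: Under H0, t = rho * sqrt((n-2)/(1-rho^2)) = -0.5615 ~ t(10).
Step 5: Two-sided p-value from the t-distribution with 10 df = 0.586824.
Step 6: alpha = 0.1. fail to reject H0.

rho = -0.1748, p = 0.586824, fail to reject H0 at alpha = 0.1.


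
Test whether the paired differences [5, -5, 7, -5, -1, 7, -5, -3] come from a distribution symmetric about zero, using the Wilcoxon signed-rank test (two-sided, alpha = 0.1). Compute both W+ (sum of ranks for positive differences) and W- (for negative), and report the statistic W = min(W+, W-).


Step 1: Drop any zero differences (none here) and take |d_i|.
|d| = [5, 5, 7, 5, 1, 7, 5, 3]
Step 2: Midrank |d_i| (ties get averaged ranks).
ranks: |5|->4.5, |5|->4.5, |7|->7.5, |5|->4.5, |1|->1, |7|->7.5, |5|->4.5, |3|->2
Step 3: Attach original signs; sum ranks with positive sign and with negative sign.
W+ = 4.5 + 7.5 + 7.5 = 19.5
W- = 4.5 + 4.5 + 1 + 4.5 + 2 = 16.5
(Check: W+ + W- = 36 should equal n(n+1)/2 = 36.)
Step 4: Test statistic W = min(W+, W-) = 16.5.
Step 5: Ties in |d|, so use the tie-corrected normal approximation.
        E[W] = n(n+1)/4 = 8*9/4 = 18.
        Tie groups: |d|=5 (t=4), |d|=7 (t=2); sum(t^3 - t) = 66.
        Var[W] = n(n+1)(2n+1)/24 - sum(t^3-t)/48 = 1224/24 - 66/48 = 49.625.
        z = (W - E[W]) / sqrt(Var[W]) = (16.5 - 18) / 7.0445 = -0.2129.
        Two-sided p = 2*Phi(z) = 0.831380.
Step 6: alpha = 0.1. fail to reject H0.

W+ = 19.5, W- = 16.5, W = min = 16.5, p = 0.831380, fail to reject H0.


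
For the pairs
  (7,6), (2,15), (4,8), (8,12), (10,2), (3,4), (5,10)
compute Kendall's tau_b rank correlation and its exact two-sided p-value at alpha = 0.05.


Step 1: Enumerate the 21 unordered pairs (i,j) with i<j and classify each by sign(x_j-x_i) * sign(y_j-y_i).
  (1,2):dx=-5,dy=+9->D; (1,3):dx=-3,dy=+2->D; (1,4):dx=+1,dy=+6->C; (1,5):dx=+3,dy=-4->D
  (1,6):dx=-4,dy=-2->C; (1,7):dx=-2,dy=+4->D; (2,3):dx=+2,dy=-7->D; (2,4):dx=+6,dy=-3->D
  (2,5):dx=+8,dy=-13->D; (2,6):dx=+1,dy=-11->D; (2,7):dx=+3,dy=-5->D; (3,4):dx=+4,dy=+4->C
  (3,5):dx=+6,dy=-6->D; (3,6):dx=-1,dy=-4->C; (3,7):dx=+1,dy=+2->C; (4,5):dx=+2,dy=-10->D
  (4,6):dx=-5,dy=-8->C; (4,7):dx=-3,dy=-2->C; (5,6):dx=-7,dy=+2->D; (5,7):dx=-5,dy=+8->D
  (6,7):dx=+2,dy=+6->C
Step 2: C = 8, D = 13, total pairs = 21.
Step 3: tau = (C - D)/(n(n-1)/2) = (8 - 13)/21 = -0.238095.
Step 4: Exact two-sided p-value (enumerate n! = 5040 permutations of y under H0): p = 0.561905.
Step 5: alpha = 0.05. fail to reject H0.

tau_b = -0.2381 (C=8, D=13), p = 0.561905, fail to reject H0.


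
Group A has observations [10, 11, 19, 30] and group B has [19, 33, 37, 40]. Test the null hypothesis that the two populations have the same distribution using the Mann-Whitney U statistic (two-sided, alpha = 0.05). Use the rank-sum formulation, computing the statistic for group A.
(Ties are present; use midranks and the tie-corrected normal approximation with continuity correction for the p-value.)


Step 1: Combine and sort all 8 observations; assign midranks.
sorted (value, group): (10,X), (11,X), (19,X), (19,Y), (30,X), (33,Y), (37,Y), (40,Y)
ranks: 10->1, 11->2, 19->3.5, 19->3.5, 30->5, 33->6, 37->7, 40->8
Step 2: Rank sum for X: R1 = 1 + 2 + 3.5 + 5 = 11.5.
Step 3: U_X = R1 - n1(n1+1)/2 = 11.5 - 4*5/2 = 11.5 - 10 = 1.5.
       U_Y = n1*n2 - U_X = 16 - 1.5 = 14.5.
Step 4: Ties are present, so use the tie-corrected normal approximation (with continuity correction) for the p-value.
Step 5: p-value = 0.081429; compare to alpha = 0.05. fail to reject H0.

U_X = 1.5, p = 0.081429, fail to reject H0 at alpha = 0.05.


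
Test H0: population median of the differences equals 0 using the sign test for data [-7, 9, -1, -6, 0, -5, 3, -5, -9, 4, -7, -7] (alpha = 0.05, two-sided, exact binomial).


Step 1: Discard zero differences. Original n = 12; n_eff = number of nonzero differences = 11.
Nonzero differences (with sign): -7, +9, -1, -6, -5, +3, -5, -9, +4, -7, -7
Step 2: Count signs: positive = 3, negative = 8.
Step 3: Under H0: P(positive) = 0.5, so the number of positives S ~ Bin(11, 0.5).
Step 4: Two-sided exact p-value = sum of Bin(11,0.5) probabilities at or below the observed probability = 0.226562.
Step 5: alpha = 0.05. fail to reject H0.

n_eff = 11, pos = 3, neg = 8, p = 0.226562, fail to reject H0.


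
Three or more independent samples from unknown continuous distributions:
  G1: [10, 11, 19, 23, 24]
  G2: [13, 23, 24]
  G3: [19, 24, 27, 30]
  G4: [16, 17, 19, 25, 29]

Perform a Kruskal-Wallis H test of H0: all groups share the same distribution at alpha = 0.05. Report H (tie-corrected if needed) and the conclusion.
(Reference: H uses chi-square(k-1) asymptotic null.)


Step 1: Combine all N = 17 observations and assign midranks.
sorted (value, group, rank): (10,G1,1), (11,G1,2), (13,G2,3), (16,G4,4), (17,G4,5), (19,G1,7), (19,G3,7), (19,G4,7), (23,G1,9.5), (23,G2,9.5), (24,G1,12), (24,G2,12), (24,G3,12), (25,G4,14), (27,G3,15), (29,G4,16), (30,G3,17)
Step 2: Sum ranks within each group.
R_1 = 31.5 (n_1 = 5)
R_2 = 24.5 (n_2 = 3)
R_3 = 51 (n_3 = 4)
R_4 = 46 (n_4 = 5)
Step 3: H = 12/(N(N+1)) * sum(R_i^2/n_i) - 3(N+1)
     = 12/(17*18) * (31.5^2/5 + 24.5^2/3 + 51^2/4 + 46^2/5) - 3*18
     = 0.039216 * 1471.98 - 54
     = 3.724837.
Step 4: Ties present; correction factor C = 1 - 54/(17^3 - 17) = 0.988971. Corrected H = 3.724837 / 0.988971 = 3.766378.
Step 5: Under H0, H ~ chi^2(3); p-value = 0.287821.
Step 6: alpha = 0.05. fail to reject H0.

H = 3.7664, df = 3, p = 0.287821, fail to reject H0.


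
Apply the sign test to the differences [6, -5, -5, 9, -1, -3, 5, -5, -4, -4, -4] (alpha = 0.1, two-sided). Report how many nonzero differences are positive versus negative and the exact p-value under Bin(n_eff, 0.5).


Step 1: Discard zero differences. Original n = 11; n_eff = number of nonzero differences = 11.
Nonzero differences (with sign): +6, -5, -5, +9, -1, -3, +5, -5, -4, -4, -4
Step 2: Count signs: positive = 3, negative = 8.
Step 3: Under H0: P(positive) = 0.5, so the number of positives S ~ Bin(11, 0.5).
Step 4: Two-sided exact p-value = sum of Bin(11,0.5) probabilities at or below the observed probability = 0.226562.
Step 5: alpha = 0.1. fail to reject H0.

n_eff = 11, pos = 3, neg = 8, p = 0.226562, fail to reject H0.


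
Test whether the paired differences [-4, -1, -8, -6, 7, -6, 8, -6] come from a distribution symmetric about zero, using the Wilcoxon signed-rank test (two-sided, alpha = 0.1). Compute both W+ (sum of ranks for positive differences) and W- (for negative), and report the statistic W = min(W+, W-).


Step 1: Drop any zero differences (none here) and take |d_i|.
|d| = [4, 1, 8, 6, 7, 6, 8, 6]
Step 2: Midrank |d_i| (ties get averaged ranks).
ranks: |4|->2, |1|->1, |8|->7.5, |6|->4, |7|->6, |6|->4, |8|->7.5, |6|->4
Step 3: Attach original signs; sum ranks with positive sign and with negative sign.
W+ = 6 + 7.5 = 13.5
W- = 2 + 1 + 7.5 + 4 + 4 + 4 = 22.5
(Check: W+ + W- = 36 should equal n(n+1)/2 = 36.)
Step 4: Test statistic W = min(W+, W-) = 13.5.
Step 5: Ties in |d|, so use the tie-corrected normal approximation.
        E[W] = n(n+1)/4 = 8*9/4 = 18.
        Tie groups: |d|=6 (t=3), |d|=8 (t=2); sum(t^3 - t) = 30.
        Var[W] = n(n+1)(2n+1)/24 - sum(t^3-t)/48 = 1224/24 - 30/48 = 50.375.
        z = (W - E[W]) / sqrt(Var[W]) = (13.5 - 18) / 7.0975 = -0.6340.
        Two-sided p = 2*Phi(z) = 0.526066.
Step 6: alpha = 0.1. fail to reject H0.

W+ = 13.5, W- = 22.5, W = min = 13.5, p = 0.526066, fail to reject H0.


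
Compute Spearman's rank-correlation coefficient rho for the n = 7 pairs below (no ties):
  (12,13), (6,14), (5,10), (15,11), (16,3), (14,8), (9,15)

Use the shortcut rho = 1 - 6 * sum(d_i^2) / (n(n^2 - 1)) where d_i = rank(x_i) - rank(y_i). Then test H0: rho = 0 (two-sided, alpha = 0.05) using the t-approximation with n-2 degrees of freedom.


Step 1: Rank x and y separately (midranks; no ties here).
rank(x): 12->4, 6->2, 5->1, 15->6, 16->7, 14->5, 9->3
rank(y): 13->5, 14->6, 10->3, 11->4, 3->1, 8->2, 15->7
Step 2: d_i = R_x(i) - R_y(i); compute d_i^2.
  (4-5)^2=1, (2-6)^2=16, (1-3)^2=4, (6-4)^2=4, (7-1)^2=36, (5-2)^2=9, (3-7)^2=16
sum(d^2) = 86.
Step 3: rho = 1 - 6*86 / (7*(7^2 - 1)) = 1 - 516/336 = -0.535714.
Step 4: Under H0, t = rho * sqrt((n-2)/(1-rho^2)) = -1.4186 ~ t(5).
Step 5: Two-sided p-value from the t-distribution with 5 df = 0.215217.
Step 6: alpha = 0.05. fail to reject H0.

rho = -0.5357, p = 0.215217, fail to reject H0 at alpha = 0.05.


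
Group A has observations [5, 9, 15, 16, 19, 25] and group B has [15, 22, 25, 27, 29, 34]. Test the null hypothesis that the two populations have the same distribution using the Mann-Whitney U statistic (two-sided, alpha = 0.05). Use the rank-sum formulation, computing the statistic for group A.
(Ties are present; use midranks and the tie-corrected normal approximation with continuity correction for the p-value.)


Step 1: Combine and sort all 12 observations; assign midranks.
sorted (value, group): (5,X), (9,X), (15,X), (15,Y), (16,X), (19,X), (22,Y), (25,X), (25,Y), (27,Y), (29,Y), (34,Y)
ranks: 5->1, 9->2, 15->3.5, 15->3.5, 16->5, 19->6, 22->7, 25->8.5, 25->8.5, 27->10, 29->11, 34->12
Step 2: Rank sum for X: R1 = 1 + 2 + 3.5 + 5 + 6 + 8.5 = 26.
Step 3: U_X = R1 - n1(n1+1)/2 = 26 - 6*7/2 = 26 - 21 = 5.
       U_Y = n1*n2 - U_X = 36 - 5 = 31.
Step 4: Ties are present, so use the tie-corrected normal approximation (with continuity correction) for the p-value.
Step 5: p-value = 0.044576; compare to alpha = 0.05. reject H0.

U_X = 5, p = 0.044576, reject H0 at alpha = 0.05.


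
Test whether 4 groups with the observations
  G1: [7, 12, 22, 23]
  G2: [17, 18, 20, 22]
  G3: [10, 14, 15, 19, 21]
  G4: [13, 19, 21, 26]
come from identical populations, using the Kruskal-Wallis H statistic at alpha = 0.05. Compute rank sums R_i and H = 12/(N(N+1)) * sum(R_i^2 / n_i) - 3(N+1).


Step 1: Combine all N = 17 observations and assign midranks.
sorted (value, group, rank): (7,G1,1), (10,G3,2), (12,G1,3), (13,G4,4), (14,G3,5), (15,G3,6), (17,G2,7), (18,G2,8), (19,G3,9.5), (19,G4,9.5), (20,G2,11), (21,G3,12.5), (21,G4,12.5), (22,G1,14.5), (22,G2,14.5), (23,G1,16), (26,G4,17)
Step 2: Sum ranks within each group.
R_1 = 34.5 (n_1 = 4)
R_2 = 40.5 (n_2 = 4)
R_3 = 35 (n_3 = 5)
R_4 = 43 (n_4 = 4)
Step 3: H = 12/(N(N+1)) * sum(R_i^2/n_i) - 3(N+1)
     = 12/(17*18) * (34.5^2/4 + 40.5^2/4 + 35^2/5 + 43^2/4) - 3*18
     = 0.039216 * 1414.88 - 54
     = 1.485294.
Step 4: Ties present; correction factor C = 1 - 18/(17^3 - 17) = 0.996324. Corrected H = 1.485294 / 0.996324 = 1.490775.
Step 5: Under H0, H ~ chi^2(3); p-value = 0.684401.
Step 6: alpha = 0.05. fail to reject H0.

H = 1.4908, df = 3, p = 0.684401, fail to reject H0.


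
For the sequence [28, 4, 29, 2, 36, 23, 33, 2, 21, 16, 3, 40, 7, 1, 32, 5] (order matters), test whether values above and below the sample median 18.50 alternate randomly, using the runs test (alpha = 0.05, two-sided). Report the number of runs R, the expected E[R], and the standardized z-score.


Step 1: Compute median = 18.50; label A = above, B = below.
Labels in order: ABABAAABABBABBAB  (n_A = 8, n_B = 8)
Step 2: Count runs R = 12.
Step 3: Under H0 (random ordering), E[R] = 2*n_A*n_B/(n_A+n_B) + 1 = 2*8*8/16 + 1 = 9.0000.
        Var[R] = 2*n_A*n_B*(2*n_A*n_B - n_A - n_B) / ((n_A+n_B)^2 * (n_A+n_B-1)) = 14336/3840 = 3.7333.
        SD[R] = 1.9322.
Step 4: Continuity-corrected z = (R - 0.5 - E[R]) / SD[R] = (12 - 0.5 - 9.0000) / 1.9322 = 1.2939.
Step 5: Two-sided p-value via normal approximation = 2*(1 - Phi(|z|)) = 0.195709.
Step 6: alpha = 0.05. fail to reject H0.

R = 12, z = 1.2939, p = 0.195709, fail to reject H0.


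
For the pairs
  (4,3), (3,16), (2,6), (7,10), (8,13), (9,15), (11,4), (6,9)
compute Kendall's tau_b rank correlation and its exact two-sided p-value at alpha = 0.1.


Step 1: Enumerate the 28 unordered pairs (i,j) with i<j and classify each by sign(x_j-x_i) * sign(y_j-y_i).
  (1,2):dx=-1,dy=+13->D; (1,3):dx=-2,dy=+3->D; (1,4):dx=+3,dy=+7->C; (1,5):dx=+4,dy=+10->C
  (1,6):dx=+5,dy=+12->C; (1,7):dx=+7,dy=+1->C; (1,8):dx=+2,dy=+6->C; (2,3):dx=-1,dy=-10->C
  (2,4):dx=+4,dy=-6->D; (2,5):dx=+5,dy=-3->D; (2,6):dx=+6,dy=-1->D; (2,7):dx=+8,dy=-12->D
  (2,8):dx=+3,dy=-7->D; (3,4):dx=+5,dy=+4->C; (3,5):dx=+6,dy=+7->C; (3,6):dx=+7,dy=+9->C
  (3,7):dx=+9,dy=-2->D; (3,8):dx=+4,dy=+3->C; (4,5):dx=+1,dy=+3->C; (4,6):dx=+2,dy=+5->C
  (4,7):dx=+4,dy=-6->D; (4,8):dx=-1,dy=-1->C; (5,6):dx=+1,dy=+2->C; (5,7):dx=+3,dy=-9->D
  (5,8):dx=-2,dy=-4->C; (6,7):dx=+2,dy=-11->D; (6,8):dx=-3,dy=-6->C; (7,8):dx=-5,dy=+5->D
Step 2: C = 16, D = 12, total pairs = 28.
Step 3: tau = (C - D)/(n(n-1)/2) = (16 - 12)/28 = 0.142857.
Step 4: Exact two-sided p-value (enumerate n! = 40320 permutations of y under H0): p = 0.719544.
Step 5: alpha = 0.1. fail to reject H0.

tau_b = 0.1429 (C=16, D=12), p = 0.719544, fail to reject H0.


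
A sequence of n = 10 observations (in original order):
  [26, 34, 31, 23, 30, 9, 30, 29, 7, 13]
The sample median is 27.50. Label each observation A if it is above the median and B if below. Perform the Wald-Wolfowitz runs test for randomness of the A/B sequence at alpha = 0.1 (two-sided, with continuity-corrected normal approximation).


Step 1: Compute median = 27.50; label A = above, B = below.
Labels in order: BAABABAABB  (n_A = 5, n_B = 5)
Step 2: Count runs R = 7.
Step 3: Under H0 (random ordering), E[R] = 2*n_A*n_B/(n_A+n_B) + 1 = 2*5*5/10 + 1 = 6.0000.
        Var[R] = 2*n_A*n_B*(2*n_A*n_B - n_A - n_B) / ((n_A+n_B)^2 * (n_A+n_B-1)) = 2000/900 = 2.2222.
        SD[R] = 1.4907.
Step 4: Continuity-corrected z = (R - 0.5 - E[R]) / SD[R] = (7 - 0.5 - 6.0000) / 1.4907 = 0.3354.
Step 5: Two-sided p-value via normal approximation = 2*(1 - Phi(|z|)) = 0.737316.
Step 6: alpha = 0.1. fail to reject H0.

R = 7, z = 0.3354, p = 0.737316, fail to reject H0.


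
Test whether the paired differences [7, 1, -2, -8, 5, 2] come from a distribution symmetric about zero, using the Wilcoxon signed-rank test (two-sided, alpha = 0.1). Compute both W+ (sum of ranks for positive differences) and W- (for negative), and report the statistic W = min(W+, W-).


Step 1: Drop any zero differences (none here) and take |d_i|.
|d| = [7, 1, 2, 8, 5, 2]
Step 2: Midrank |d_i| (ties get averaged ranks).
ranks: |7|->5, |1|->1, |2|->2.5, |8|->6, |5|->4, |2|->2.5
Step 3: Attach original signs; sum ranks with positive sign and with negative sign.
W+ = 5 + 1 + 4 + 2.5 = 12.5
W- = 2.5 + 6 = 8.5
(Check: W+ + W- = 21 should equal n(n+1)/2 = 21.)
Step 4: Test statistic W = min(W+, W-) = 8.5.
Step 5: Ties in |d|, so use the tie-corrected normal approximation.
        E[W] = n(n+1)/4 = 6*7/4 = 10.5.
        Tie groups: |d|=2 (t=2); sum(t^3 - t) = 6.
        Var[W] = n(n+1)(2n+1)/24 - sum(t^3-t)/48 = 546/24 - 6/48 = 22.625.
        z = (W - E[W]) / sqrt(Var[W]) = (8.5 - 10.5) / 4.7566 = -0.4205.
        Two-sided p = 2*Phi(z) = 0.674142.
Step 6: alpha = 0.1. fail to reject H0.

W+ = 12.5, W- = 8.5, W = min = 8.5, p = 0.674142, fail to reject H0.


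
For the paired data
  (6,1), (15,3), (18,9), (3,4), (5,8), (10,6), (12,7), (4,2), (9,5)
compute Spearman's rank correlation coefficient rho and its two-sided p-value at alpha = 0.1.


Step 1: Rank x and y separately (midranks; no ties here).
rank(x): 6->4, 15->8, 18->9, 3->1, 5->3, 10->6, 12->7, 4->2, 9->5
rank(y): 1->1, 3->3, 9->9, 4->4, 8->8, 6->6, 7->7, 2->2, 5->5
Step 2: d_i = R_x(i) - R_y(i); compute d_i^2.
  (4-1)^2=9, (8-3)^2=25, (9-9)^2=0, (1-4)^2=9, (3-8)^2=25, (6-6)^2=0, (7-7)^2=0, (2-2)^2=0, (5-5)^2=0
sum(d^2) = 68.
Step 3: rho = 1 - 6*68 / (9*(9^2 - 1)) = 1 - 408/720 = 0.433333.
Step 4: Under H0, t = rho * sqrt((n-2)/(1-rho^2)) = 1.2721 ~ t(7).
Step 5: Two-sided p-value from the t-distribution with 7 df = 0.243952.
Step 6: alpha = 0.1. fail to reject H0.

rho = 0.4333, p = 0.243952, fail to reject H0 at alpha = 0.1.


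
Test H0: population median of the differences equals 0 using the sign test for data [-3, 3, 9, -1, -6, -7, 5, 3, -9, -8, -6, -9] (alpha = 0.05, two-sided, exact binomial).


Step 1: Discard zero differences. Original n = 12; n_eff = number of nonzero differences = 12.
Nonzero differences (with sign): -3, +3, +9, -1, -6, -7, +5, +3, -9, -8, -6, -9
Step 2: Count signs: positive = 4, negative = 8.
Step 3: Under H0: P(positive) = 0.5, so the number of positives S ~ Bin(12, 0.5).
Step 4: Two-sided exact p-value = sum of Bin(12,0.5) probabilities at or below the observed probability = 0.387695.
Step 5: alpha = 0.05. fail to reject H0.

n_eff = 12, pos = 4, neg = 8, p = 0.387695, fail to reject H0.


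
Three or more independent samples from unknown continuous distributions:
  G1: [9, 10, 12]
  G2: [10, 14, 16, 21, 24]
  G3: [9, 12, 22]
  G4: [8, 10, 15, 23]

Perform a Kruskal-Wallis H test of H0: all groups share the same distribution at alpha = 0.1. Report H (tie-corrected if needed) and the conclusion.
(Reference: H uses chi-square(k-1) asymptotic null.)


Step 1: Combine all N = 15 observations and assign midranks.
sorted (value, group, rank): (8,G4,1), (9,G1,2.5), (9,G3,2.5), (10,G1,5), (10,G2,5), (10,G4,5), (12,G1,7.5), (12,G3,7.5), (14,G2,9), (15,G4,10), (16,G2,11), (21,G2,12), (22,G3,13), (23,G4,14), (24,G2,15)
Step 2: Sum ranks within each group.
R_1 = 15 (n_1 = 3)
R_2 = 52 (n_2 = 5)
R_3 = 23 (n_3 = 3)
R_4 = 30 (n_4 = 4)
Step 3: H = 12/(N(N+1)) * sum(R_i^2/n_i) - 3(N+1)
     = 12/(15*16) * (15^2/3 + 52^2/5 + 23^2/3 + 30^2/4) - 3*16
     = 0.050000 * 1017.13 - 48
     = 2.856667.
Step 4: Ties present; correction factor C = 1 - 36/(15^3 - 15) = 0.989286. Corrected H = 2.856667 / 0.989286 = 2.887605.
Step 5: Under H0, H ~ chi^2(3); p-value = 0.409281.
Step 6: alpha = 0.1. fail to reject H0.

H = 2.8876, df = 3, p = 0.409281, fail to reject H0.


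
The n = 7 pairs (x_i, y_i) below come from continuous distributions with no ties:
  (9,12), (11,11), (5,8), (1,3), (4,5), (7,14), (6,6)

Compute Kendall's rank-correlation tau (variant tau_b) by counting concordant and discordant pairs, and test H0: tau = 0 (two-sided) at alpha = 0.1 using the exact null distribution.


Step 1: Enumerate the 21 unordered pairs (i,j) with i<j and classify each by sign(x_j-x_i) * sign(y_j-y_i).
  (1,2):dx=+2,dy=-1->D; (1,3):dx=-4,dy=-4->C; (1,4):dx=-8,dy=-9->C; (1,5):dx=-5,dy=-7->C
  (1,6):dx=-2,dy=+2->D; (1,7):dx=-3,dy=-6->C; (2,3):dx=-6,dy=-3->C; (2,4):dx=-10,dy=-8->C
  (2,5):dx=-7,dy=-6->C; (2,6):dx=-4,dy=+3->D; (2,7):dx=-5,dy=-5->C; (3,4):dx=-4,dy=-5->C
  (3,5):dx=-1,dy=-3->C; (3,6):dx=+2,dy=+6->C; (3,7):dx=+1,dy=-2->D; (4,5):dx=+3,dy=+2->C
  (4,6):dx=+6,dy=+11->C; (4,7):dx=+5,dy=+3->C; (5,6):dx=+3,dy=+9->C; (5,7):dx=+2,dy=+1->C
  (6,7):dx=-1,dy=-8->C
Step 2: C = 17, D = 4, total pairs = 21.
Step 3: tau = (C - D)/(n(n-1)/2) = (17 - 4)/21 = 0.619048.
Step 4: Exact two-sided p-value (enumerate n! = 5040 permutations of y under H0): p = 0.069048.
Step 5: alpha = 0.1. reject H0.

tau_b = 0.6190 (C=17, D=4), p = 0.069048, reject H0.


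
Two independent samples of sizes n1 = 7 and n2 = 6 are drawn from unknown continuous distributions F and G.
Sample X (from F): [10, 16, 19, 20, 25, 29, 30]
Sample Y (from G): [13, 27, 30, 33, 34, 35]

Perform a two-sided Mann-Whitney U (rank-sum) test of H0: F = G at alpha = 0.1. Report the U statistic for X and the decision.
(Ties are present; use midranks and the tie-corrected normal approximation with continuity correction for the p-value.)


Step 1: Combine and sort all 13 observations; assign midranks.
sorted (value, group): (10,X), (13,Y), (16,X), (19,X), (20,X), (25,X), (27,Y), (29,X), (30,X), (30,Y), (33,Y), (34,Y), (35,Y)
ranks: 10->1, 13->2, 16->3, 19->4, 20->5, 25->6, 27->7, 29->8, 30->9.5, 30->9.5, 33->11, 34->12, 35->13
Step 2: Rank sum for X: R1 = 1 + 3 + 4 + 5 + 6 + 8 + 9.5 = 36.5.
Step 3: U_X = R1 - n1(n1+1)/2 = 36.5 - 7*8/2 = 36.5 - 28 = 8.5.
       U_Y = n1*n2 - U_X = 42 - 8.5 = 33.5.
Step 4: Ties are present, so use the tie-corrected normal approximation (with continuity correction) for the p-value.
Step 5: p-value = 0.086044; compare to alpha = 0.1. reject H0.

U_X = 8.5, p = 0.086044, reject H0 at alpha = 0.1.


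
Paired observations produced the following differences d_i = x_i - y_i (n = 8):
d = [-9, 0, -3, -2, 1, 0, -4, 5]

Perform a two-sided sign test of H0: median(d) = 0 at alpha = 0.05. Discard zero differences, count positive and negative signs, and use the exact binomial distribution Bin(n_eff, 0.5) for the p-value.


Step 1: Discard zero differences. Original n = 8; n_eff = number of nonzero differences = 6.
Nonzero differences (with sign): -9, -3, -2, +1, -4, +5
Step 2: Count signs: positive = 2, negative = 4.
Step 3: Under H0: P(positive) = 0.5, so the number of positives S ~ Bin(6, 0.5).
Step 4: Two-sided exact p-value = sum of Bin(6,0.5) probabilities at or below the observed probability = 0.687500.
Step 5: alpha = 0.05. fail to reject H0.

n_eff = 6, pos = 2, neg = 4, p = 0.687500, fail to reject H0.


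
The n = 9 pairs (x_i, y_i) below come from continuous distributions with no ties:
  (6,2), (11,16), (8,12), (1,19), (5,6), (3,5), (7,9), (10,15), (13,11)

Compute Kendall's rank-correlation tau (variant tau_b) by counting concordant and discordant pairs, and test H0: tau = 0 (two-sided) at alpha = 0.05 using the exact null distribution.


Step 1: Enumerate the 36 unordered pairs (i,j) with i<j and classify each by sign(x_j-x_i) * sign(y_j-y_i).
  (1,2):dx=+5,dy=+14->C; (1,3):dx=+2,dy=+10->C; (1,4):dx=-5,dy=+17->D; (1,5):dx=-1,dy=+4->D
  (1,6):dx=-3,dy=+3->D; (1,7):dx=+1,dy=+7->C; (1,8):dx=+4,dy=+13->C; (1,9):dx=+7,dy=+9->C
  (2,3):dx=-3,dy=-4->C; (2,4):dx=-10,dy=+3->D; (2,5):dx=-6,dy=-10->C; (2,6):dx=-8,dy=-11->C
  (2,7):dx=-4,dy=-7->C; (2,8):dx=-1,dy=-1->C; (2,9):dx=+2,dy=-5->D; (3,4):dx=-7,dy=+7->D
  (3,5):dx=-3,dy=-6->C; (3,6):dx=-5,dy=-7->C; (3,7):dx=-1,dy=-3->C; (3,8):dx=+2,dy=+3->C
  (3,9):dx=+5,dy=-1->D; (4,5):dx=+4,dy=-13->D; (4,6):dx=+2,dy=-14->D; (4,7):dx=+6,dy=-10->D
  (4,8):dx=+9,dy=-4->D; (4,9):dx=+12,dy=-8->D; (5,6):dx=-2,dy=-1->C; (5,7):dx=+2,dy=+3->C
  (5,8):dx=+5,dy=+9->C; (5,9):dx=+8,dy=+5->C; (6,7):dx=+4,dy=+4->C; (6,8):dx=+7,dy=+10->C
  (6,9):dx=+10,dy=+6->C; (7,8):dx=+3,dy=+6->C; (7,9):dx=+6,dy=+2->C; (8,9):dx=+3,dy=-4->D
Step 2: C = 23, D = 13, total pairs = 36.
Step 3: tau = (C - D)/(n(n-1)/2) = (23 - 13)/36 = 0.277778.
Step 4: Exact two-sided p-value (enumerate n! = 362880 permutations of y under H0): p = 0.358488.
Step 5: alpha = 0.05. fail to reject H0.

tau_b = 0.2778 (C=23, D=13), p = 0.358488, fail to reject H0.


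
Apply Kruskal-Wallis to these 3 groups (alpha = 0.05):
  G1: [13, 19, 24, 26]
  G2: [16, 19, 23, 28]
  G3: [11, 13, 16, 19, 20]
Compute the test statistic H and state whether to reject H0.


Step 1: Combine all N = 13 observations and assign midranks.
sorted (value, group, rank): (11,G3,1), (13,G1,2.5), (13,G3,2.5), (16,G2,4.5), (16,G3,4.5), (19,G1,7), (19,G2,7), (19,G3,7), (20,G3,9), (23,G2,10), (24,G1,11), (26,G1,12), (28,G2,13)
Step 2: Sum ranks within each group.
R_1 = 32.5 (n_1 = 4)
R_2 = 34.5 (n_2 = 4)
R_3 = 24 (n_3 = 5)
Step 3: H = 12/(N(N+1)) * sum(R_i^2/n_i) - 3(N+1)
     = 12/(13*14) * (32.5^2/4 + 34.5^2/4 + 24^2/5) - 3*14
     = 0.065934 * 676.825 - 42
     = 2.625824.
Step 4: Ties present; correction factor C = 1 - 36/(13^3 - 13) = 0.983516. Corrected H = 2.625824 / 0.983516 = 2.669832.
Step 5: Under H0, H ~ chi^2(2); p-value = 0.263180.
Step 6: alpha = 0.05. fail to reject H0.

H = 2.6698, df = 2, p = 0.263180, fail to reject H0.


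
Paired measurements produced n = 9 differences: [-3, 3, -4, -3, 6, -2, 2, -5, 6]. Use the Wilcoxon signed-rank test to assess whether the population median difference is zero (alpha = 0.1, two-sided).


Step 1: Drop any zero differences (none here) and take |d_i|.
|d| = [3, 3, 4, 3, 6, 2, 2, 5, 6]
Step 2: Midrank |d_i| (ties get averaged ranks).
ranks: |3|->4, |3|->4, |4|->6, |3|->4, |6|->8.5, |2|->1.5, |2|->1.5, |5|->7, |6|->8.5
Step 3: Attach original signs; sum ranks with positive sign and with negative sign.
W+ = 4 + 8.5 + 1.5 + 8.5 = 22.5
W- = 4 + 6 + 4 + 1.5 + 7 = 22.5
(Check: W+ + W- = 45 should equal n(n+1)/2 = 45.)
Step 4: Test statistic W = min(W+, W-) = 22.5.
Step 5: Ties in |d|, so use the tie-corrected normal approximation.
        E[W] = n(n+1)/4 = 9*10/4 = 22.5.
        Tie groups: |d|=2 (t=2), |d|=3 (t=3), |d|=6 (t=2); sum(t^3 - t) = 36.
        Var[W] = n(n+1)(2n+1)/24 - sum(t^3-t)/48 = 1710/24 - 36/48 = 70.5.
        z = (W - E[W]) / sqrt(Var[W]) = (22.5 - 22.5) / 8.3964 = 0.0000.
        Two-sided p = 2*Phi(z) = 1.000000.
Step 6: alpha = 0.1. fail to reject H0.

W+ = 22.5, W- = 22.5, W = min = 22.5, p = 1.000000, fail to reject H0.


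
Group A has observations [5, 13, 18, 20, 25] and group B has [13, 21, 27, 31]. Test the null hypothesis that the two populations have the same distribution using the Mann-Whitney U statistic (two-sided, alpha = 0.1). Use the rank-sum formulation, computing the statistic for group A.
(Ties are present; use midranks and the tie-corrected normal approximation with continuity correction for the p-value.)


Step 1: Combine and sort all 9 observations; assign midranks.
sorted (value, group): (5,X), (13,X), (13,Y), (18,X), (20,X), (21,Y), (25,X), (27,Y), (31,Y)
ranks: 5->1, 13->2.5, 13->2.5, 18->4, 20->5, 21->6, 25->7, 27->8, 31->9
Step 2: Rank sum for X: R1 = 1 + 2.5 + 4 + 5 + 7 = 19.5.
Step 3: U_X = R1 - n1(n1+1)/2 = 19.5 - 5*6/2 = 19.5 - 15 = 4.5.
       U_Y = n1*n2 - U_X = 20 - 4.5 = 15.5.
Step 4: Ties are present, so use the tie-corrected normal approximation (with continuity correction) for the p-value.
Step 5: p-value = 0.218742; compare to alpha = 0.1. fail to reject H0.

U_X = 4.5, p = 0.218742, fail to reject H0 at alpha = 0.1.


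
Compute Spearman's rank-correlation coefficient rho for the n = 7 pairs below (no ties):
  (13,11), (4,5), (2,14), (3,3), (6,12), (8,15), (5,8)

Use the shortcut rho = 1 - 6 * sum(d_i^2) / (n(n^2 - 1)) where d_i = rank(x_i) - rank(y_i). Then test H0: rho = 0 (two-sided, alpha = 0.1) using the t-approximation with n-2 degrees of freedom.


Step 1: Rank x and y separately (midranks; no ties here).
rank(x): 13->7, 4->3, 2->1, 3->2, 6->5, 8->6, 5->4
rank(y): 11->4, 5->2, 14->6, 3->1, 12->5, 15->7, 8->3
Step 2: d_i = R_x(i) - R_y(i); compute d_i^2.
  (7-4)^2=9, (3-2)^2=1, (1-6)^2=25, (2-1)^2=1, (5-5)^2=0, (6-7)^2=1, (4-3)^2=1
sum(d^2) = 38.
Step 3: rho = 1 - 6*38 / (7*(7^2 - 1)) = 1 - 228/336 = 0.321429.
Step 4: Under H0, t = rho * sqrt((n-2)/(1-rho^2)) = 0.7590 ~ t(5).
Step 5: Two-sided p-value from the t-distribution with 5 df = 0.482072.
Step 6: alpha = 0.1. fail to reject H0.

rho = 0.3214, p = 0.482072, fail to reject H0 at alpha = 0.1.


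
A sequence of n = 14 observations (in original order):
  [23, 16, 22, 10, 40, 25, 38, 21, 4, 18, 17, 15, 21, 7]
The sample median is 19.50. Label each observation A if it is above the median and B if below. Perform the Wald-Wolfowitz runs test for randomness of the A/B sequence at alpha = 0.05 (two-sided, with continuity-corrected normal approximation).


Step 1: Compute median = 19.50; label A = above, B = below.
Labels in order: ABABAAAABBBBAB  (n_A = 7, n_B = 7)
Step 2: Count runs R = 8.
Step 3: Under H0 (random ordering), E[R] = 2*n_A*n_B/(n_A+n_B) + 1 = 2*7*7/14 + 1 = 8.0000.
        Var[R] = 2*n_A*n_B*(2*n_A*n_B - n_A - n_B) / ((n_A+n_B)^2 * (n_A+n_B-1)) = 8232/2548 = 3.2308.
        SD[R] = 1.7974.
Step 4: R = E[R], so z = 0 with no continuity correction.
Step 5: Two-sided p-value via normal approximation = 2*(1 - Phi(|z|)) = 1.000000.
Step 6: alpha = 0.05. fail to reject H0.

R = 8, z = 0.0000, p = 1.000000, fail to reject H0.


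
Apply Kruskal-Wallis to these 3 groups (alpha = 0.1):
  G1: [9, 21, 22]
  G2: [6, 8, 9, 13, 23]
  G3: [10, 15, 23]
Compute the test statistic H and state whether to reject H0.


Step 1: Combine all N = 11 observations and assign midranks.
sorted (value, group, rank): (6,G2,1), (8,G2,2), (9,G1,3.5), (9,G2,3.5), (10,G3,5), (13,G2,6), (15,G3,7), (21,G1,8), (22,G1,9), (23,G2,10.5), (23,G3,10.5)
Step 2: Sum ranks within each group.
R_1 = 20.5 (n_1 = 3)
R_2 = 23 (n_2 = 5)
R_3 = 22.5 (n_3 = 3)
Step 3: H = 12/(N(N+1)) * sum(R_i^2/n_i) - 3(N+1)
     = 12/(11*12) * (20.5^2/3 + 23^2/5 + 22.5^2/3) - 3*12
     = 0.090909 * 414.633 - 36
     = 1.693939.
Step 4: Ties present; correction factor C = 1 - 12/(11^3 - 11) = 0.990909. Corrected H = 1.693939 / 0.990909 = 1.709480.
Step 5: Under H0, H ~ chi^2(2); p-value = 0.425394.
Step 6: alpha = 0.1. fail to reject H0.

H = 1.7095, df = 2, p = 0.425394, fail to reject H0.


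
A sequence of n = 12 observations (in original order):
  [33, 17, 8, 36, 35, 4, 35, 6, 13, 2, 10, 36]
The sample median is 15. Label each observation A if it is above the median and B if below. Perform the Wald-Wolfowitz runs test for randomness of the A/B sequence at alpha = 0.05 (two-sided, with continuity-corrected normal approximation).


Step 1: Compute median = 15; label A = above, B = below.
Labels in order: AABAABABBBBA  (n_A = 6, n_B = 6)
Step 2: Count runs R = 7.
Step 3: Under H0 (random ordering), E[R] = 2*n_A*n_B/(n_A+n_B) + 1 = 2*6*6/12 + 1 = 7.0000.
        Var[R] = 2*n_A*n_B*(2*n_A*n_B - n_A - n_B) / ((n_A+n_B)^2 * (n_A+n_B-1)) = 4320/1584 = 2.7273.
        SD[R] = 1.6514.
Step 4: R = E[R], so z = 0 with no continuity correction.
Step 5: Two-sided p-value via normal approximation = 2*(1 - Phi(|z|)) = 1.000000.
Step 6: alpha = 0.05. fail to reject H0.

R = 7, z = 0.0000, p = 1.000000, fail to reject H0.


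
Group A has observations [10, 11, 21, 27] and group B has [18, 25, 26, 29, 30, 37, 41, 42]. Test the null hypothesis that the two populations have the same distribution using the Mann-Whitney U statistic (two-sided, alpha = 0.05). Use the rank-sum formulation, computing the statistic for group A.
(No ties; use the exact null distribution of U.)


Step 1: Combine and sort all 12 observations; assign midranks.
sorted (value, group): (10,X), (11,X), (18,Y), (21,X), (25,Y), (26,Y), (27,X), (29,Y), (30,Y), (37,Y), (41,Y), (42,Y)
ranks: 10->1, 11->2, 18->3, 21->4, 25->5, 26->6, 27->7, 29->8, 30->9, 37->10, 41->11, 42->12
Step 2: Rank sum for X: R1 = 1 + 2 + 4 + 7 = 14.
Step 3: U_X = R1 - n1(n1+1)/2 = 14 - 4*5/2 = 14 - 10 = 4.
       U_Y = n1*n2 - U_X = 32 - 4 = 28.
Step 4: No ties, so the exact null distribution of U (based on enumerating the C(12,4) = 495 equally likely rank assignments) gives the two-sided p-value.
Step 5: p-value = 0.048485; compare to alpha = 0.05. reject H0.

U_X = 4, p = 0.048485, reject H0 at alpha = 0.05.


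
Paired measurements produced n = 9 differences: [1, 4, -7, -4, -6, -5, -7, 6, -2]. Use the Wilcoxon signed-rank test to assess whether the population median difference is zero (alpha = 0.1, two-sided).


Step 1: Drop any zero differences (none here) and take |d_i|.
|d| = [1, 4, 7, 4, 6, 5, 7, 6, 2]
Step 2: Midrank |d_i| (ties get averaged ranks).
ranks: |1|->1, |4|->3.5, |7|->8.5, |4|->3.5, |6|->6.5, |5|->5, |7|->8.5, |6|->6.5, |2|->2
Step 3: Attach original signs; sum ranks with positive sign and with negative sign.
W+ = 1 + 3.5 + 6.5 = 11
W- = 8.5 + 3.5 + 6.5 + 5 + 8.5 + 2 = 34
(Check: W+ + W- = 45 should equal n(n+1)/2 = 45.)
Step 4: Test statistic W = min(W+, W-) = 11.
Step 5: Ties in |d|, so use the tie-corrected normal approximation.
        E[W] = n(n+1)/4 = 9*10/4 = 22.5.
        Tie groups: |d|=4 (t=2), |d|=6 (t=2), |d|=7 (t=2); sum(t^3 - t) = 18.
        Var[W] = n(n+1)(2n+1)/24 - sum(t^3-t)/48 = 1710/24 - 18/48 = 70.875.
        z = (W - E[W]) / sqrt(Var[W]) = (11 - 22.5) / 8.4187 = -1.3660.
        Two-sided p = 2*Phi(z) = 0.171938.
Step 6: alpha = 0.1. fail to reject H0.

W+ = 11, W- = 34, W = min = 11, p = 0.171938, fail to reject H0.


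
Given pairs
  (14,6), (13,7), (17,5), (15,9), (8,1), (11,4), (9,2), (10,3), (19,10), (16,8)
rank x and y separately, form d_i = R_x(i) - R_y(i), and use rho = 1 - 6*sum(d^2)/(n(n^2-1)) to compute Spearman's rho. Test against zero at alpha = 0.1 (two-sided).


Step 1: Rank x and y separately (midranks; no ties here).
rank(x): 14->6, 13->5, 17->9, 15->7, 8->1, 11->4, 9->2, 10->3, 19->10, 16->8
rank(y): 6->6, 7->7, 5->5, 9->9, 1->1, 4->4, 2->2, 3->3, 10->10, 8->8
Step 2: d_i = R_x(i) - R_y(i); compute d_i^2.
  (6-6)^2=0, (5-7)^2=4, (9-5)^2=16, (7-9)^2=4, (1-1)^2=0, (4-4)^2=0, (2-2)^2=0, (3-3)^2=0, (10-10)^2=0, (8-8)^2=0
sum(d^2) = 24.
Step 3: rho = 1 - 6*24 / (10*(10^2 - 1)) = 1 - 144/990 = 0.854545.
Step 4: Under H0, t = rho * sqrt((n-2)/(1-rho^2)) = 4.6537 ~ t(8).
Step 5: Two-sided p-value from the t-distribution with 8 df = 0.001637.
Step 6: alpha = 0.1. reject H0.

rho = 0.8545, p = 0.001637, reject H0 at alpha = 0.1.


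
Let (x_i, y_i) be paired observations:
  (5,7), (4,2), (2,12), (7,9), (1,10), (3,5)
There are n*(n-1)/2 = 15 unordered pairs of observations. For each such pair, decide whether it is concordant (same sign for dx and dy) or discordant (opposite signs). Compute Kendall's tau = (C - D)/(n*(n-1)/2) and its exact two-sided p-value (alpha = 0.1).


Step 1: Enumerate the 15 unordered pairs (i,j) with i<j and classify each by sign(x_j-x_i) * sign(y_j-y_i).
  (1,2):dx=-1,dy=-5->C; (1,3):dx=-3,dy=+5->D; (1,4):dx=+2,dy=+2->C; (1,5):dx=-4,dy=+3->D
  (1,6):dx=-2,dy=-2->C; (2,3):dx=-2,dy=+10->D; (2,4):dx=+3,dy=+7->C; (2,5):dx=-3,dy=+8->D
  (2,6):dx=-1,dy=+3->D; (3,4):dx=+5,dy=-3->D; (3,5):dx=-1,dy=-2->C; (3,6):dx=+1,dy=-7->D
  (4,5):dx=-6,dy=+1->D; (4,6):dx=-4,dy=-4->C; (5,6):dx=+2,dy=-5->D
Step 2: C = 6, D = 9, total pairs = 15.
Step 3: tau = (C - D)/(n(n-1)/2) = (6 - 9)/15 = -0.200000.
Step 4: Exact two-sided p-value (enumerate n! = 720 permutations of y under H0): p = 0.719444.
Step 5: alpha = 0.1. fail to reject H0.

tau_b = -0.2000 (C=6, D=9), p = 0.719444, fail to reject H0.


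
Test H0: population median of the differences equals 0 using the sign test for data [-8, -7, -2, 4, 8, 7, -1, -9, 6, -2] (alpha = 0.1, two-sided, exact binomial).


Step 1: Discard zero differences. Original n = 10; n_eff = number of nonzero differences = 10.
Nonzero differences (with sign): -8, -7, -2, +4, +8, +7, -1, -9, +6, -2
Step 2: Count signs: positive = 4, negative = 6.
Step 3: Under H0: P(positive) = 0.5, so the number of positives S ~ Bin(10, 0.5).
Step 4: Two-sided exact p-value = sum of Bin(10,0.5) probabilities at or below the observed probability = 0.753906.
Step 5: alpha = 0.1. fail to reject H0.

n_eff = 10, pos = 4, neg = 6, p = 0.753906, fail to reject H0.


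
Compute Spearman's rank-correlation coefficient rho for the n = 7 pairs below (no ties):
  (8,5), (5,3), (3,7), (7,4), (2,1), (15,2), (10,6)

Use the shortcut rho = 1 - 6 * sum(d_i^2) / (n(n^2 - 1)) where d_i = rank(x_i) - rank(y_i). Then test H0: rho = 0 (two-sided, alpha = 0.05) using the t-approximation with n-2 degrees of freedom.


Step 1: Rank x and y separately (midranks; no ties here).
rank(x): 8->5, 5->3, 3->2, 7->4, 2->1, 15->7, 10->6
rank(y): 5->5, 3->3, 7->7, 4->4, 1->1, 2->2, 6->6
Step 2: d_i = R_x(i) - R_y(i); compute d_i^2.
  (5-5)^2=0, (3-3)^2=0, (2-7)^2=25, (4-4)^2=0, (1-1)^2=0, (7-2)^2=25, (6-6)^2=0
sum(d^2) = 50.
Step 3: rho = 1 - 6*50 / (7*(7^2 - 1)) = 1 - 300/336 = 0.107143.
Step 4: Under H0, t = rho * sqrt((n-2)/(1-rho^2)) = 0.2410 ~ t(5).
Step 5: Two-sided p-value from the t-distribution with 5 df = 0.819151.
Step 6: alpha = 0.05. fail to reject H0.

rho = 0.1071, p = 0.819151, fail to reject H0 at alpha = 0.05.


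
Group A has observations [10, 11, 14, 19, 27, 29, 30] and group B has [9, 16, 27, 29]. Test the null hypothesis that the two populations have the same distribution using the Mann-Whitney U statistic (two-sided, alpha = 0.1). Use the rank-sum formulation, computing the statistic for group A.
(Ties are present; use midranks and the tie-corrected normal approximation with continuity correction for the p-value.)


Step 1: Combine and sort all 11 observations; assign midranks.
sorted (value, group): (9,Y), (10,X), (11,X), (14,X), (16,Y), (19,X), (27,X), (27,Y), (29,X), (29,Y), (30,X)
ranks: 9->1, 10->2, 11->3, 14->4, 16->5, 19->6, 27->7.5, 27->7.5, 29->9.5, 29->9.5, 30->11
Step 2: Rank sum for X: R1 = 2 + 3 + 4 + 6 + 7.5 + 9.5 + 11 = 43.
Step 3: U_X = R1 - n1(n1+1)/2 = 43 - 7*8/2 = 43 - 28 = 15.
       U_Y = n1*n2 - U_X = 28 - 15 = 13.
Step 4: Ties are present, so use the tie-corrected normal approximation (with continuity correction) for the p-value.
Step 5: p-value = 0.924376; compare to alpha = 0.1. fail to reject H0.

U_X = 15, p = 0.924376, fail to reject H0 at alpha = 0.1.


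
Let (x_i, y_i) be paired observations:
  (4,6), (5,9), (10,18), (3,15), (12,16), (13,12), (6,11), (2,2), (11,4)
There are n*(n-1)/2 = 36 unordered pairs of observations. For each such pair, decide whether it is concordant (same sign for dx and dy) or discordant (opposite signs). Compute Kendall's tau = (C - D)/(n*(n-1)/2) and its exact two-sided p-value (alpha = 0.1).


Step 1: Enumerate the 36 unordered pairs (i,j) with i<j and classify each by sign(x_j-x_i) * sign(y_j-y_i).
  (1,2):dx=+1,dy=+3->C; (1,3):dx=+6,dy=+12->C; (1,4):dx=-1,dy=+9->D; (1,5):dx=+8,dy=+10->C
  (1,6):dx=+9,dy=+6->C; (1,7):dx=+2,dy=+5->C; (1,8):dx=-2,dy=-4->C; (1,9):dx=+7,dy=-2->D
  (2,3):dx=+5,dy=+9->C; (2,4):dx=-2,dy=+6->D; (2,5):dx=+7,dy=+7->C; (2,6):dx=+8,dy=+3->C
  (2,7):dx=+1,dy=+2->C; (2,8):dx=-3,dy=-7->C; (2,9):dx=+6,dy=-5->D; (3,4):dx=-7,dy=-3->C
  (3,5):dx=+2,dy=-2->D; (3,6):dx=+3,dy=-6->D; (3,7):dx=-4,dy=-7->C; (3,8):dx=-8,dy=-16->C
  (3,9):dx=+1,dy=-14->D; (4,5):dx=+9,dy=+1->C; (4,6):dx=+10,dy=-3->D; (4,7):dx=+3,dy=-4->D
  (4,8):dx=-1,dy=-13->C; (4,9):dx=+8,dy=-11->D; (5,6):dx=+1,dy=-4->D; (5,7):dx=-6,dy=-5->C
  (5,8):dx=-10,dy=-14->C; (5,9):dx=-1,dy=-12->C; (6,7):dx=-7,dy=-1->C; (6,8):dx=-11,dy=-10->C
  (6,9):dx=-2,dy=-8->C; (7,8):dx=-4,dy=-9->C; (7,9):dx=+5,dy=-7->D; (8,9):dx=+9,dy=+2->C
Step 2: C = 24, D = 12, total pairs = 36.
Step 3: tau = (C - D)/(n(n-1)/2) = (24 - 12)/36 = 0.333333.
Step 4: Exact two-sided p-value (enumerate n! = 362880 permutations of y under H0): p = 0.259518.
Step 5: alpha = 0.1. fail to reject H0.

tau_b = 0.3333 (C=24, D=12), p = 0.259518, fail to reject H0.


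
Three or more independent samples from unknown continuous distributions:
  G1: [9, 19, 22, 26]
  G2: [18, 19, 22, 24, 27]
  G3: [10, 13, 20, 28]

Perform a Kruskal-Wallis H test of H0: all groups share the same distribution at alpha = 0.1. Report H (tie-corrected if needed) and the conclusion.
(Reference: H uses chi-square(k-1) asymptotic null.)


Step 1: Combine all N = 13 observations and assign midranks.
sorted (value, group, rank): (9,G1,1), (10,G3,2), (13,G3,3), (18,G2,4), (19,G1,5.5), (19,G2,5.5), (20,G3,7), (22,G1,8.5), (22,G2,8.5), (24,G2,10), (26,G1,11), (27,G2,12), (28,G3,13)
Step 2: Sum ranks within each group.
R_1 = 26 (n_1 = 4)
R_2 = 40 (n_2 = 5)
R_3 = 25 (n_3 = 4)
Step 3: H = 12/(N(N+1)) * sum(R_i^2/n_i) - 3(N+1)
     = 12/(13*14) * (26^2/4 + 40^2/5 + 25^2/4) - 3*14
     = 0.065934 * 645.25 - 42
     = 0.543956.
Step 4: Ties present; correction factor C = 1 - 12/(13^3 - 13) = 0.994505. Corrected H = 0.543956 / 0.994505 = 0.546961.
Step 5: Under H0, H ~ chi^2(2); p-value = 0.760727.
Step 6: alpha = 0.1. fail to reject H0.

H = 0.5470, df = 2, p = 0.760727, fail to reject H0.
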